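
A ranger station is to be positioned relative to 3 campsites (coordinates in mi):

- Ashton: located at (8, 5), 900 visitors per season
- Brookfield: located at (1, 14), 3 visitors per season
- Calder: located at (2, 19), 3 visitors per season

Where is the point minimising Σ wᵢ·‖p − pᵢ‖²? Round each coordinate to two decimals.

The minimiser of Σwᵢ‖p−pᵢ‖² is the weighted centroid p* = (Σwᵢpᵢ)/(Σwᵢ).
Σwᵢ = 906.
Σwᵢxᵢ = 900·8 + 3·1 + 3·2 = 7209.
Σwᵢyᵢ = 900·5 + 3·14 + 3·19 = 4599.
x* = 7209/906 = 7.96, y* = 4599/906 = 5.08.

(7.96, 5.08)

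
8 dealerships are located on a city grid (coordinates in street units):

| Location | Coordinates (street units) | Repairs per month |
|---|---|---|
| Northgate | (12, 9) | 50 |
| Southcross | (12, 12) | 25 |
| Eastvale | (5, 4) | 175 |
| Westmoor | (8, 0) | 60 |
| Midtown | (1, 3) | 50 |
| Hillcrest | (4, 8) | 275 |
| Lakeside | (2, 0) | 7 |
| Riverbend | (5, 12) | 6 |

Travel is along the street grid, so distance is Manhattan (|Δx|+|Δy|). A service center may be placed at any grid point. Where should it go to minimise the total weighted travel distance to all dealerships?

Manhattan distance separates: Σwᵢ(|x−xᵢ|+|y−yᵢ|) = Σwᵢ|x−xᵢ| + Σwᵢ|y−yᵢ|, so x and y are optimised independently as 1-D weighted medians.
Total weight W = 648; half = 324.
x-coordinate, sorted with cumulative weight:
  x=1 (Midtown, w=50) cum 50
  x=2 (Lakeside, w=7) cum 57
  x=4 (Hillcrest, w=275) cum 332  ← median
  x=5 (Eastvale, w=175) cum 507
  x=5 (Riverbend, w=6) cum 513
  x=8 (Westmoor, w=60) cum 573
  x=12 (Northgate, w=50) cum 623
  x=12 (Southcross, w=25) cum 648
⇒ x* = 4
y-coordinate, sorted with cumulative weight:
  y=0 (Westmoor, w=60) cum 60
  y=0 (Lakeside, w=7) cum 67
  y=3 (Midtown, w=50) cum 117
  y=4 (Eastvale, w=175) cum 292
  y=8 (Hillcrest, w=275) cum 567  ← median
  y=9 (Northgate, w=50) cum 617
  y=12 (Southcross, w=25) cum 642
  y=12 (Riverbend, w=6) cum 648
⇒ y* = 8

(4, 8)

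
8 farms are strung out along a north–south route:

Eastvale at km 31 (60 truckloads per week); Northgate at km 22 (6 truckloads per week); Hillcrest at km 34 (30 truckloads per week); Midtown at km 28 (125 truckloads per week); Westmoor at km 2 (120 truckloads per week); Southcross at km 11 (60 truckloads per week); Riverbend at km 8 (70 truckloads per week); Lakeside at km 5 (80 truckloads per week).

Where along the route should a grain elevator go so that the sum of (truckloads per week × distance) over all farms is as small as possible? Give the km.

For a sum of weighted absolute distances on a line, the optimum is the weighted median (not the mean). Total weight W = 551; half-weight = 275.5.
Sort by position and accumulate weight:
  km 2 (Westmoor, w=120) → cum 120
  km 5 (Lakeside, w=80) → cum 200
  km 8 (Riverbend, w=70) → cum 270
  km 11 (Southcross, w=60) → cum 330  ≥ 275.5 → median here
  km 22 (Northgate, w=6) → cum 336
  km 28 (Midtown, w=125) → cum 461
  km 31 (Eastvale, w=60) → cum 521
  km 34 (Hillcrest, w=30) → cum 551
Optimal location: km 11.

x = 11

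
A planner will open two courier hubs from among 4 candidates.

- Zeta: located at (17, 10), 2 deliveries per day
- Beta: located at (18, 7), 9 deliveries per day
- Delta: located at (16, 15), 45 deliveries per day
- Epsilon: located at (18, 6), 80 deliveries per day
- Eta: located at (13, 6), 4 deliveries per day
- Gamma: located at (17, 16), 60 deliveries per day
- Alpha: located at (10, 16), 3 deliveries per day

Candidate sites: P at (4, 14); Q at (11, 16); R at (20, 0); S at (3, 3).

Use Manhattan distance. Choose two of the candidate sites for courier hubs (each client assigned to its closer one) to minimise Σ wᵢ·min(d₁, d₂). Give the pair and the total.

{Q, R}, total 1426

Evaluate every pair (each demand assigned to the nearer of the two):
  {Q, R}: total = 1426
  {P, Q}: total = 2209
  {Q, S}: total = 2209
  {P, R}: total = 2308
  {R, S}: total = 2854
  {P, S}: total = 3206
Best pair: {Q, R} with total 1426.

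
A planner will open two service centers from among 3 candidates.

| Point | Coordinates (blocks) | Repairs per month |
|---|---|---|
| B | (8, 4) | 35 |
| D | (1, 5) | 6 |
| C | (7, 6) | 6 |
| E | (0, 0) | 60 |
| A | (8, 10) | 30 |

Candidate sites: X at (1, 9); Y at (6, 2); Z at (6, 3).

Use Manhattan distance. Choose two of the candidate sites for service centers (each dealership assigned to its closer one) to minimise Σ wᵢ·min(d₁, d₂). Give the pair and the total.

{X, Y}, total 914

Evaluate every pair (each demand assigned to the nearer of the two):
  {X, Y}: total = 914
  {Y, Z}: total = 921
  {X, Z}: total = 933
Best pair: {X, Y} with total 914.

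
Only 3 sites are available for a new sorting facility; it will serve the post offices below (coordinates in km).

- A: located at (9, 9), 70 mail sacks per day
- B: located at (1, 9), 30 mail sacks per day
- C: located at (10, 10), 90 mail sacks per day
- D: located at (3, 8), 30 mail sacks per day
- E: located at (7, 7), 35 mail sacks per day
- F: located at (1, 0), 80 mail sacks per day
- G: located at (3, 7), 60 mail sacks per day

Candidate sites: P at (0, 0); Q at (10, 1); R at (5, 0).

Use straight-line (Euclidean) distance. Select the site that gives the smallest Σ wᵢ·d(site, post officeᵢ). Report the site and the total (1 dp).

Total weighted distance at each candidate:
  P (0, 0): total = 3575.2
  Q (10, 1): total = 3545.0
  R (5, 0): total = 3250.1
Minimum is at R with total 3250.1 km.

R, total 3250.1 km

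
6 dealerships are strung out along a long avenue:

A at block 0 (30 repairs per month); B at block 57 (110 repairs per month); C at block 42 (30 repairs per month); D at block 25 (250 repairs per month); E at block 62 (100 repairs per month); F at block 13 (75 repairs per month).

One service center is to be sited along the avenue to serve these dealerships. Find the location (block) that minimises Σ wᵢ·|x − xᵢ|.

For a sum of weighted absolute distances on a line, the optimum is the weighted median (not the mean). Total weight W = 595; half-weight = 297.5.
Sort by position and accumulate weight:
  block 0 (A, w=30) → cum 30
  block 13 (F, w=75) → cum 105
  block 25 (D, w=250) → cum 355  ≥ 297.5 → median here
  block 42 (C, w=30) → cum 385
  block 57 (B, w=110) → cum 495
  block 62 (E, w=100) → cum 595
Optimal location: block 25.

x = 25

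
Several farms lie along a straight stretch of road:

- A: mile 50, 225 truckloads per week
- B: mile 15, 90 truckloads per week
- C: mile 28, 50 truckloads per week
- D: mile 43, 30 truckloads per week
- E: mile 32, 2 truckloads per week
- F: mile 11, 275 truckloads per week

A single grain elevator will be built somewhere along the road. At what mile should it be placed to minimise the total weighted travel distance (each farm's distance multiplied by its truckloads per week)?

For a sum of weighted absolute distances on a line, the optimum is the weighted median (not the mean). Total weight W = 672; half-weight = 336.
Sort by position and accumulate weight:
  mile 11 (F, w=275) → cum 275
  mile 15 (B, w=90) → cum 365  ≥ 336 → median here
  mile 28 (C, w=50) → cum 415
  mile 32 (E, w=2) → cum 417
  mile 43 (D, w=30) → cum 447
  mile 50 (A, w=225) → cum 672
Optimal location: mile 15.

x = 15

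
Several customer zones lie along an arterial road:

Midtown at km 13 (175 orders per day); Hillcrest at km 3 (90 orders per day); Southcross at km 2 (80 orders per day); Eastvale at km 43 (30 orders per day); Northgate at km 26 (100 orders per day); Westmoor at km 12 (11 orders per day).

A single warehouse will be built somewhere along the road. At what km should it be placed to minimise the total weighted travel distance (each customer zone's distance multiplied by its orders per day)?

x = 13

For a sum of weighted absolute distances on a line, the optimum is the weighted median (not the mean). Total weight W = 486; half-weight = 243.
Sort by position and accumulate weight:
  km 2 (Southcross, w=80) → cum 80
  km 3 (Hillcrest, w=90) → cum 170
  km 12 (Westmoor, w=11) → cum 181
  km 13 (Midtown, w=175) → cum 356  ≥ 243 → median here
  km 26 (Northgate, w=100) → cum 456
  km 43 (Eastvale, w=30) → cum 486
Optimal location: km 13.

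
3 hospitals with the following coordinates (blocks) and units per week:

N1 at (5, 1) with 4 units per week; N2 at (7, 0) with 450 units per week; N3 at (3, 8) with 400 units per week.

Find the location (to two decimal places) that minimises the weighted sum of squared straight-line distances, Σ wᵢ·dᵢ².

The minimiser of Σwᵢ‖p−pᵢ‖² is the weighted centroid p* = (Σwᵢpᵢ)/(Σwᵢ).
Σwᵢ = 854.
Σwᵢxᵢ = 4·5 + 450·7 + 400·3 = 4370.
Σwᵢyᵢ = 4·1 + 450·0 + 400·8 = 3204.
x* = 4370/854 = 5.12, y* = 3204/854 = 3.75.

(5.12, 3.75)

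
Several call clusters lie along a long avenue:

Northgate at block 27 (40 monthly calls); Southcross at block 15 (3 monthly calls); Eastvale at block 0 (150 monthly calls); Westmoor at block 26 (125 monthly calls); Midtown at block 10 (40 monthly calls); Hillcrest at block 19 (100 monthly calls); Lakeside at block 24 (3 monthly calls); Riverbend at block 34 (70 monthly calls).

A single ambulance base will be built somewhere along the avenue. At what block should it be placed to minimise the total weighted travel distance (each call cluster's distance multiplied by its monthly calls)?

For a sum of weighted absolute distances on a line, the optimum is the weighted median (not the mean). Total weight W = 531; half-weight = 265.5.
Sort by position and accumulate weight:
  block 0 (Eastvale, w=150) → cum 150
  block 10 (Midtown, w=40) → cum 190
  block 15 (Southcross, w=3) → cum 193
  block 19 (Hillcrest, w=100) → cum 293  ≥ 265.5 → median here
  block 24 (Lakeside, w=3) → cum 296
  block 26 (Westmoor, w=125) → cum 421
  block 27 (Northgate, w=40) → cum 461
  block 34 (Riverbend, w=70) → cum 531
Optimal location: block 19.

x = 19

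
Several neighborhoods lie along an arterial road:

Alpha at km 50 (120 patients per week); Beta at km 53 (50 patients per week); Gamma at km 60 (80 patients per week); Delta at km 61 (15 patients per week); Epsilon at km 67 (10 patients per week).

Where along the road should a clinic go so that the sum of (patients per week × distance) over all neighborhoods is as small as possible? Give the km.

For a sum of weighted absolute distances on a line, the optimum is the weighted median (not the mean). Total weight W = 275; half-weight = 137.5.
Sort by position and accumulate weight:
  km 50 (Alpha, w=120) → cum 120
  km 53 (Beta, w=50) → cum 170  ≥ 137.5 → median here
  km 60 (Gamma, w=80) → cum 250
  km 61 (Delta, w=15) → cum 265
  km 67 (Epsilon, w=10) → cum 275
Optimal location: km 53.

x = 53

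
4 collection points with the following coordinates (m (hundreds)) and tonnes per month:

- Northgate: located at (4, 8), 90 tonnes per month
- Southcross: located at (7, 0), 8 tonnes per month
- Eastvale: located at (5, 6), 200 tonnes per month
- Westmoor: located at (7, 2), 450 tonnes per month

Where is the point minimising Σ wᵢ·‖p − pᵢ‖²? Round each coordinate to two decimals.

(6.10, 3.77)

The minimiser of Σwᵢ‖p−pᵢ‖² is the weighted centroid p* = (Σwᵢpᵢ)/(Σwᵢ).
Σwᵢ = 748.
Σwᵢxᵢ = 90·4 + 8·7 + 200·5 + 450·7 = 4566.
Σwᵢyᵢ = 90·8 + 8·0 + 200·6 + 450·2 = 2820.
x* = 4566/748 = 6.10, y* = 2820/748 = 3.77.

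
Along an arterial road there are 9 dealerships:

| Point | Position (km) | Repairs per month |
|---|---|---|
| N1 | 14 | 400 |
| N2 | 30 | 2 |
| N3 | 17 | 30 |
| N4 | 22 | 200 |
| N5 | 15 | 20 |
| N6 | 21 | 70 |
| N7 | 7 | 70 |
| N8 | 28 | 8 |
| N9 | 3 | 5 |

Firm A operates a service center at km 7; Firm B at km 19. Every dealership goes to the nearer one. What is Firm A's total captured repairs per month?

The indifferent point is the midpoint (7+19)/2 = 13; dealerships left of it (closer to Firm A at 7) go to Firm A, those right go to Firm B.
  N9 at 3 (w=5) → Firm A
  N7 at 7 (w=70) → Firm A
  N1 at 14 (w=400) → Firm B
  N5 at 15 (w=20) → Firm B
  N3 at 17 (w=30) → Firm B
  N6 at 21 (w=70) → Firm B
  N4 at 22 (w=200) → Firm B
  N8 at 28 (w=8) → Firm B
  N2 at 30 (w=2) → Firm B
Firm A captures 75; Firm B captures 730.

75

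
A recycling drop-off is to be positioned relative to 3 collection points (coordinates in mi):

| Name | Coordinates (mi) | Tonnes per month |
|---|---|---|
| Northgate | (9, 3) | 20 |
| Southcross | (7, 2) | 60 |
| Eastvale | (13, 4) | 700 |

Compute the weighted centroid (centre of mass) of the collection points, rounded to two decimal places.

The minimiser of Σwᵢ‖p−pᵢ‖² is the weighted centroid p* = (Σwᵢpᵢ)/(Σwᵢ).
Σwᵢ = 780.
Σwᵢxᵢ = 20·9 + 60·7 + 700·13 = 9700.
Σwᵢyᵢ = 20·3 + 60·2 + 700·4 = 2980.
x* = 9700/780 = 12.44, y* = 2980/780 = 3.82.

(12.44, 3.82)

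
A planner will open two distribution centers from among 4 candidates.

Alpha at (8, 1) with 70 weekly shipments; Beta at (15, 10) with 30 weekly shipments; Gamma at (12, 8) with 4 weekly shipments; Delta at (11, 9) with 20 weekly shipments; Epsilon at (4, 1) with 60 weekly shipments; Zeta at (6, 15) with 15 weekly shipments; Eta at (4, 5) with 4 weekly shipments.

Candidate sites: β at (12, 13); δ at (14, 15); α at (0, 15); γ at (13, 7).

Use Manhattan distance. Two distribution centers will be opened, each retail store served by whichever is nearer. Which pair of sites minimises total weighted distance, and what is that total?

{α, γ}, total 2042

Evaluate every pair (each demand assigned to the nearer of the two):
  {α, γ}: total = 2042
  {β, γ}: total = 2072
  {δ, γ}: total = 2072
  {β, α}: total = 2646
  {β, δ}: total = 2804
  {δ, α}: total = 3022
Best pair: {α, γ} with total 2042.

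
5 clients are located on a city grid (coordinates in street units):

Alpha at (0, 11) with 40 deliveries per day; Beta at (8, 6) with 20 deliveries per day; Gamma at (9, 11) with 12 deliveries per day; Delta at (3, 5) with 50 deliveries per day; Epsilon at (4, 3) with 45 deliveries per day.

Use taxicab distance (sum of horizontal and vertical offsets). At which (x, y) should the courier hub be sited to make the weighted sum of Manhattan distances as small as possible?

Manhattan distance separates: Σwᵢ(|x−xᵢ|+|y−yᵢ|) = Σwᵢ|x−xᵢ| + Σwᵢ|y−yᵢ|, so x and y are optimised independently as 1-D weighted medians.
Total weight W = 167; half = 83.5.
x-coordinate, sorted with cumulative weight:
  x=0 (Alpha, w=40) cum 40
  x=3 (Delta, w=50) cum 90  ← median
  x=4 (Epsilon, w=45) cum 135
  x=8 (Beta, w=20) cum 155
  x=9 (Gamma, w=12) cum 167
⇒ x* = 3
y-coordinate, sorted with cumulative weight:
  y=3 (Epsilon, w=45) cum 45
  y=5 (Delta, w=50) cum 95  ← median
  y=6 (Beta, w=20) cum 115
  y=11 (Alpha, w=40) cum 155
  y=11 (Gamma, w=12) cum 167
⇒ y* = 5

(3, 5)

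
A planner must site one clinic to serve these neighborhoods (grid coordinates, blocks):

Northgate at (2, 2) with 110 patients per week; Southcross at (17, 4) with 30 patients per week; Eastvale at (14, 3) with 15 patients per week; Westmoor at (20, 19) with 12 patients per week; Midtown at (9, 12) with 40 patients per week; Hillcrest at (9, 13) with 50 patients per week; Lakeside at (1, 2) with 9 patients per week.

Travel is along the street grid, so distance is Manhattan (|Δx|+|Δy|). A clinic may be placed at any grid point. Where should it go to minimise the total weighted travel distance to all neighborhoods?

(9, 3)

Manhattan distance separates: Σwᵢ(|x−xᵢ|+|y−yᵢ|) = Σwᵢ|x−xᵢ| + Σwᵢ|y−yᵢ|, so x and y are optimised independently as 1-D weighted medians.
Total weight W = 266; half = 133.
x-coordinate, sorted with cumulative weight:
  x=1 (Lakeside, w=9) cum 9
  x=2 (Northgate, w=110) cum 119
  x=9 (Midtown, w=40) cum 159  ← median
  x=9 (Hillcrest, w=50) cum 209
  x=14 (Eastvale, w=15) cum 224
  x=17 (Southcross, w=30) cum 254
  x=20 (Westmoor, w=12) cum 266
⇒ x* = 9
y-coordinate, sorted with cumulative weight:
  y=2 (Northgate, w=110) cum 110
  y=2 (Lakeside, w=9) cum 119
  y=3 (Eastvale, w=15) cum 134  ← median
  y=4 (Southcross, w=30) cum 164
  y=12 (Midtown, w=40) cum 204
  y=13 (Hillcrest, w=50) cum 254
  y=19 (Westmoor, w=12) cum 266
⇒ y* = 3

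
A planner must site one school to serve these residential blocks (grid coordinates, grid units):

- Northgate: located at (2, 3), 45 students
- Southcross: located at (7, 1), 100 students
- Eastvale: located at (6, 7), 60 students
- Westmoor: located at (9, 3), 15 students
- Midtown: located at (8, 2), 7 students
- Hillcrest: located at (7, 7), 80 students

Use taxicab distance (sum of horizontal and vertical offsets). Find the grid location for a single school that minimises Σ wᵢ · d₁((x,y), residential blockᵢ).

Manhattan distance separates: Σwᵢ(|x−xᵢ|+|y−yᵢ|) = Σwᵢ|x−xᵢ| + Σwᵢ|y−yᵢ|, so x and y are optimised independently as 1-D weighted medians.
Total weight W = 307; half = 153.5.
x-coordinate, sorted with cumulative weight:
  x=2 (Northgate, w=45) cum 45
  x=6 (Eastvale, w=60) cum 105
  x=7 (Southcross, w=100) cum 205  ← median
  x=7 (Hillcrest, w=80) cum 285
  x=8 (Midtown, w=7) cum 292
  x=9 (Westmoor, w=15) cum 307
⇒ x* = 7
y-coordinate, sorted with cumulative weight:
  y=1 (Southcross, w=100) cum 100
  y=2 (Midtown, w=7) cum 107
  y=3 (Northgate, w=45) cum 152
  y=3 (Westmoor, w=15) cum 167  ← median
  y=7 (Eastvale, w=60) cum 227
  y=7 (Hillcrest, w=80) cum 307
⇒ y* = 3

(7, 3)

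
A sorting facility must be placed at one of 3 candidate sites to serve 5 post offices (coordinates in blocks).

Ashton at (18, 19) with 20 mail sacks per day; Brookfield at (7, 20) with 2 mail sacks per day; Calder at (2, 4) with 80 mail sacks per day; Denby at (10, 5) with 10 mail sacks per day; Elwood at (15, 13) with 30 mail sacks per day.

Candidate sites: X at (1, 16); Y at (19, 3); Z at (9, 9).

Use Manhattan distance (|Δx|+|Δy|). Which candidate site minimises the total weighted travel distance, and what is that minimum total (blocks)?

Z, total 1716 blocks

Total weighted distance at each candidate:
  X (1, 16): total = 2170
  Y (19, 3): total = 2368
  Z (9, 9): total = 1716
Minimum is at Z with total 1716 blocks.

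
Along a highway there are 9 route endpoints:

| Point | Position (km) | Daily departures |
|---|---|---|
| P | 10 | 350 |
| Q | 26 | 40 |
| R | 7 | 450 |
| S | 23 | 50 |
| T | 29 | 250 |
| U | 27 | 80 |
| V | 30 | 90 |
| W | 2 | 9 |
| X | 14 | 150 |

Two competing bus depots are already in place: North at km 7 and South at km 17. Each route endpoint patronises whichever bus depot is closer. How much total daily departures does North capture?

The indifferent point is the midpoint (7+17)/2 = 12; route endpoints left of it (closer to North at 7) go to North, those right go to South.
  W at 2 (w=9) → North
  R at 7 (w=450) → North
  P at 10 (w=350) → North
  X at 14 (w=150) → South
  S at 23 (w=50) → South
  Q at 26 (w=40) → South
  U at 27 (w=80) → South
  T at 29 (w=250) → South
  V at 30 (w=90) → South
North captures 809; South captures 660.

809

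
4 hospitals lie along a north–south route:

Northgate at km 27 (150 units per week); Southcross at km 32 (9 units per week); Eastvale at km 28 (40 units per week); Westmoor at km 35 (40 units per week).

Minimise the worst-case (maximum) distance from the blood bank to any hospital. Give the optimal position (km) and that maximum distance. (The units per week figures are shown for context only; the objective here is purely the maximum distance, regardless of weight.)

The 1-center on a line is the midpoint of the two extreme points: leftmost at 27, rightmost at 35.
Optimal location = (27 + 35)/2 = 31; maximum distance = (35 − 27)/2 = 4.

location 31, max distance 4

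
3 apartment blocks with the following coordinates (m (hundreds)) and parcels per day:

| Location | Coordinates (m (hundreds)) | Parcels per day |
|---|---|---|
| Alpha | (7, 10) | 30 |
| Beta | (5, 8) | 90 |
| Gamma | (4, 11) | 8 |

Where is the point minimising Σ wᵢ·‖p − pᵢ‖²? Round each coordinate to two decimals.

The minimiser of Σwᵢ‖p−pᵢ‖² is the weighted centroid p* = (Σwᵢpᵢ)/(Σwᵢ).
Σwᵢ = 128.
Σwᵢxᵢ = 30·7 + 90·5 + 8·4 = 692.
Σwᵢyᵢ = 30·10 + 90·8 + 8·11 = 1108.
x* = 692/128 = 5.41, y* = 1108/128 = 8.66.

(5.41, 8.66)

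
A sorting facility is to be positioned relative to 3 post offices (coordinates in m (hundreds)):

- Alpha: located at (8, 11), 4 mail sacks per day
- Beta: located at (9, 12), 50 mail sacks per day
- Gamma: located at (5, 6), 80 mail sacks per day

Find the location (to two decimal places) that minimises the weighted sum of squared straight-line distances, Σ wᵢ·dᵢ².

(6.58, 8.39)

The minimiser of Σwᵢ‖p−pᵢ‖² is the weighted centroid p* = (Σwᵢpᵢ)/(Σwᵢ).
Σwᵢ = 134.
Σwᵢxᵢ = 4·8 + 50·9 + 80·5 = 882.
Σwᵢyᵢ = 4·11 + 50·12 + 80·6 = 1124.
x* = 882/134 = 6.58, y* = 1124/134 = 8.39.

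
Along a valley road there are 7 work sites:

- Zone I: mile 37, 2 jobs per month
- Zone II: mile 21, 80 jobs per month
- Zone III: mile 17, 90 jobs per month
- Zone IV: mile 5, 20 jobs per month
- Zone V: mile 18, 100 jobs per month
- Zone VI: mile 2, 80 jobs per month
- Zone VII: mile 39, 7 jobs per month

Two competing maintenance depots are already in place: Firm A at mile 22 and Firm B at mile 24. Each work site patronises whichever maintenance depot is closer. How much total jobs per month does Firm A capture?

The indifferent point is the midpoint (22+24)/2 = 23; work sites left of it (closer to Firm A at 22) go to Firm A, those right go to Firm B.
  Zone VI at 2 (w=80) → Firm A
  Zone IV at 5 (w=20) → Firm A
  Zone III at 17 (w=90) → Firm A
  Zone V at 18 (w=100) → Firm A
  Zone II at 21 (w=80) → Firm A
  Zone I at 37 (w=2) → Firm B
  Zone VII at 39 (w=7) → Firm B
Firm A captures 370; Firm B captures 9.

370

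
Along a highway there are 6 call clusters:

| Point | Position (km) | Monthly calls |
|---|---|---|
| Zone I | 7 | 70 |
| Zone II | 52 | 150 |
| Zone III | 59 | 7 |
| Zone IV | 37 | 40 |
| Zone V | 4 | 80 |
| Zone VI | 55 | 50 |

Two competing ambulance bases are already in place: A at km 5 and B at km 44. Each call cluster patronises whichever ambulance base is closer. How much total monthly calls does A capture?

The indifferent point is the midpoint (5+44)/2 = 24.5; call clusters left of it (closer to A at 5) go to A, those right go to B.
  Zone V at 4 (w=80) → A
  Zone I at 7 (w=70) → A
  Zone IV at 37 (w=40) → B
  Zone II at 52 (w=150) → B
  Zone VI at 55 (w=50) → B
  Zone III at 59 (w=7) → B
A captures 150; B captures 247.

150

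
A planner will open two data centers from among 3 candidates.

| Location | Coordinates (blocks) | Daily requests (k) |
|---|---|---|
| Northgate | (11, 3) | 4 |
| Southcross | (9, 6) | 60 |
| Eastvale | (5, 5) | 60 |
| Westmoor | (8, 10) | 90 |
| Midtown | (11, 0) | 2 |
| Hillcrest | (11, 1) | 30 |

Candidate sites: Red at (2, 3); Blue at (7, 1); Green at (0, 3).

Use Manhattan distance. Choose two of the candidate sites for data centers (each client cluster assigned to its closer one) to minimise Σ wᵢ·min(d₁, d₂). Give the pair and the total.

Evaluate every pair (each demand assigned to the nearer of the two):
  {Red, Blue}: total = 1774
  {Blue, Green}: total = 1834
  {Red, Green}: total = 2460
Best pair: {Red, Blue} with total 1774.

{Red, Blue}, total 1774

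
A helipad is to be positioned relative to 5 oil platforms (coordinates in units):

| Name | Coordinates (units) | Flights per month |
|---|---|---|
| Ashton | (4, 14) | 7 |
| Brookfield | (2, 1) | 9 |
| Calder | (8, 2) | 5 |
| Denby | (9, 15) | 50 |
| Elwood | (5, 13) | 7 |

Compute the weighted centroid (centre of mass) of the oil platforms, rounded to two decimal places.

(7.32, 12.28)

The minimiser of Σwᵢ‖p−pᵢ‖² is the weighted centroid p* = (Σwᵢpᵢ)/(Σwᵢ).
Σwᵢ = 78.
Σwᵢxᵢ = 7·4 + 9·2 + 5·8 + 50·9 + 7·5 = 571.
Σwᵢyᵢ = 7·14 + 9·1 + 5·2 + 50·15 + 7·13 = 958.
x* = 571/78 = 7.32, y* = 958/78 = 12.28.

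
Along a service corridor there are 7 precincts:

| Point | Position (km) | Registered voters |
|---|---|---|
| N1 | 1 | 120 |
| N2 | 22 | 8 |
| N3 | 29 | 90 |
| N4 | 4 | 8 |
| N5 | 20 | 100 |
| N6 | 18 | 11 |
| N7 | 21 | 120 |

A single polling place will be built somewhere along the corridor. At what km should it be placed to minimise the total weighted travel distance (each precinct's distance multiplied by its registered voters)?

For a sum of weighted absolute distances on a line, the optimum is the weighted median (not the mean). Total weight W = 457; half-weight = 228.5.
Sort by position and accumulate weight:
  km 1 (N1, w=120) → cum 120
  km 4 (N4, w=8) → cum 128
  km 18 (N6, w=11) → cum 139
  km 20 (N5, w=100) → cum 239  ≥ 228.5 → median here
  km 21 (N7, w=120) → cum 359
  km 22 (N2, w=8) → cum 367
  km 29 (N3, w=90) → cum 457
Optimal location: km 20.

x = 20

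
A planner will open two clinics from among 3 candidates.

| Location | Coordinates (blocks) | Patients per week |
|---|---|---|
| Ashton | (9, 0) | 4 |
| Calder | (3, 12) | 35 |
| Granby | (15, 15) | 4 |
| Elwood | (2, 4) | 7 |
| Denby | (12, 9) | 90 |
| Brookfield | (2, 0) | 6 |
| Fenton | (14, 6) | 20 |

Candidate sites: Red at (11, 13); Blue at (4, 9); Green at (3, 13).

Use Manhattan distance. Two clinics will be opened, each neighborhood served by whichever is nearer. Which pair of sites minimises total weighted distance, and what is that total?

{Red, Green}, total 923

Evaluate every pair (each demand assigned to the nearer of the two):
  {Red, Green}: total = 923
  {Red, Blue}: total = 985
  {Blue, Green}: total = 1242
Best pair: {Red, Green} with total 923.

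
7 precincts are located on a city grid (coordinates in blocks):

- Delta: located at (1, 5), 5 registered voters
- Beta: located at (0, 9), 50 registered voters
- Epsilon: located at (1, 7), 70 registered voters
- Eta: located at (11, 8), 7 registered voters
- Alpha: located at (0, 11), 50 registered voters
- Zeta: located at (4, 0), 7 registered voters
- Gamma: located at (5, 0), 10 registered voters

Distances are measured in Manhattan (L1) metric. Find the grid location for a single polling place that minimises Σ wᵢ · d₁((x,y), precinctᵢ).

Manhattan distance separates: Σwᵢ(|x−xᵢ|+|y−yᵢ|) = Σwᵢ|x−xᵢ| + Σwᵢ|y−yᵢ|, so x and y are optimised independently as 1-D weighted medians.
Total weight W = 199; half = 99.5.
x-coordinate, sorted with cumulative weight:
  x=0 (Beta, w=50) cum 50
  x=0 (Alpha, w=50) cum 100  ← median
  x=1 (Delta, w=5) cum 105
  x=1 (Epsilon, w=70) cum 175
  x=4 (Zeta, w=7) cum 182
  x=5 (Gamma, w=10) cum 192
  x=11 (Eta, w=7) cum 199
⇒ x* = 0
y-coordinate, sorted with cumulative weight:
  y=0 (Zeta, w=7) cum 7
  y=0 (Gamma, w=10) cum 17
  y=5 (Delta, w=5) cum 22
  y=7 (Epsilon, w=70) cum 92
  y=8 (Eta, w=7) cum 99
  y=9 (Beta, w=50) cum 149  ← median
  y=11 (Alpha, w=50) cum 199
⇒ y* = 9

(0, 9)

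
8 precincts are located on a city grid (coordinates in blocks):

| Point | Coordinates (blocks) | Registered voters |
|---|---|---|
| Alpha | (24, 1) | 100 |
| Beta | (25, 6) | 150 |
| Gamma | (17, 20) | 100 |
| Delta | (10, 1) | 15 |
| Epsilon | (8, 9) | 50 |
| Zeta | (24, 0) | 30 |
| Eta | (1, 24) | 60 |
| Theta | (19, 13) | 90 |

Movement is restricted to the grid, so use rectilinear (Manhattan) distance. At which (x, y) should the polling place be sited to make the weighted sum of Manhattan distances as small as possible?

Manhattan distance separates: Σwᵢ(|x−xᵢ|+|y−yᵢ|) = Σwᵢ|x−xᵢ| + Σwᵢ|y−yᵢ|, so x and y are optimised independently as 1-D weighted medians.
Total weight W = 595; half = 297.5.
x-coordinate, sorted with cumulative weight:
  x=1 (Eta, w=60) cum 60
  x=8 (Epsilon, w=50) cum 110
  x=10 (Delta, w=15) cum 125
  x=17 (Gamma, w=100) cum 225
  x=19 (Theta, w=90) cum 315  ← median
  x=24 (Alpha, w=100) cum 415
  x=24 (Zeta, w=30) cum 445
  x=25 (Beta, w=150) cum 595
⇒ x* = 19
y-coordinate, sorted with cumulative weight:
  y=0 (Zeta, w=30) cum 30
  y=1 (Alpha, w=100) cum 130
  y=1 (Delta, w=15) cum 145
  y=6 (Beta, w=150) cum 295
  y=9 (Epsilon, w=50) cum 345  ← median
  y=13 (Theta, w=90) cum 435
  y=20 (Gamma, w=100) cum 535
  y=24 (Eta, w=60) cum 595
⇒ y* = 9

(19, 9)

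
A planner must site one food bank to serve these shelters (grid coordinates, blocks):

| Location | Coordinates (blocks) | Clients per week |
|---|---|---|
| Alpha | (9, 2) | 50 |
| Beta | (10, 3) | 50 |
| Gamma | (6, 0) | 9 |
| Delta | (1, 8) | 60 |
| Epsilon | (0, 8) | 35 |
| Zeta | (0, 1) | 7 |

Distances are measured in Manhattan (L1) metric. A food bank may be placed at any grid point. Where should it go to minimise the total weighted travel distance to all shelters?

(6, 3)

Manhattan distance separates: Σwᵢ(|x−xᵢ|+|y−yᵢ|) = Σwᵢ|x−xᵢ| + Σwᵢ|y−yᵢ|, so x and y are optimised independently as 1-D weighted medians.
Total weight W = 211; half = 105.5.
x-coordinate, sorted with cumulative weight:
  x=0 (Epsilon, w=35) cum 35
  x=0 (Zeta, w=7) cum 42
  x=1 (Delta, w=60) cum 102
  x=6 (Gamma, w=9) cum 111  ← median
  x=9 (Alpha, w=50) cum 161
  x=10 (Beta, w=50) cum 211
⇒ x* = 6
y-coordinate, sorted with cumulative weight:
  y=0 (Gamma, w=9) cum 9
  y=1 (Zeta, w=7) cum 16
  y=2 (Alpha, w=50) cum 66
  y=3 (Beta, w=50) cum 116  ← median
  y=8 (Delta, w=60) cum 176
  y=8 (Epsilon, w=35) cum 211
⇒ y* = 3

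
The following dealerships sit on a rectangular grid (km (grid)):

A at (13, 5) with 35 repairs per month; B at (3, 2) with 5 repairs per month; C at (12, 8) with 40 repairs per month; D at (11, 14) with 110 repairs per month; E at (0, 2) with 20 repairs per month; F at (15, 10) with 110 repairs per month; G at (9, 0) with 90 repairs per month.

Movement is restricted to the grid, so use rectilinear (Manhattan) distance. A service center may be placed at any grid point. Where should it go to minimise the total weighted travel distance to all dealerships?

(11, 10)

Manhattan distance separates: Σwᵢ(|x−xᵢ|+|y−yᵢ|) = Σwᵢ|x−xᵢ| + Σwᵢ|y−yᵢ|, so x and y are optimised independently as 1-D weighted medians.
Total weight W = 410; half = 205.
x-coordinate, sorted with cumulative weight:
  x=0 (E, w=20) cum 20
  x=3 (B, w=5) cum 25
  x=9 (G, w=90) cum 115
  x=11 (D, w=110) cum 225  ← median
  x=12 (C, w=40) cum 265
  x=13 (A, w=35) cum 300
  x=15 (F, w=110) cum 410
⇒ x* = 11
y-coordinate, sorted with cumulative weight:
  y=0 (G, w=90) cum 90
  y=2 (B, w=5) cum 95
  y=2 (E, w=20) cum 115
  y=5 (A, w=35) cum 150
  y=8 (C, w=40) cum 190
  y=10 (F, w=110) cum 300  ← median
  y=14 (D, w=110) cum 410
⇒ y* = 10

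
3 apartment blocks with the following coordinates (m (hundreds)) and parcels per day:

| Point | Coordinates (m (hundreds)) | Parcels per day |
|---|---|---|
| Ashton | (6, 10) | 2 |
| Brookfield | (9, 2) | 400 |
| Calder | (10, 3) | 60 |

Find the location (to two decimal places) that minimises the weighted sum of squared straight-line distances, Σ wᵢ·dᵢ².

(9.12, 2.16)

The minimiser of Σwᵢ‖p−pᵢ‖² is the weighted centroid p* = (Σwᵢpᵢ)/(Σwᵢ).
Σwᵢ = 462.
Σwᵢxᵢ = 2·6 + 400·9 + 60·10 = 4212.
Σwᵢyᵢ = 2·10 + 400·2 + 60·3 = 1000.
x* = 4212/462 = 9.12, y* = 1000/462 = 2.16.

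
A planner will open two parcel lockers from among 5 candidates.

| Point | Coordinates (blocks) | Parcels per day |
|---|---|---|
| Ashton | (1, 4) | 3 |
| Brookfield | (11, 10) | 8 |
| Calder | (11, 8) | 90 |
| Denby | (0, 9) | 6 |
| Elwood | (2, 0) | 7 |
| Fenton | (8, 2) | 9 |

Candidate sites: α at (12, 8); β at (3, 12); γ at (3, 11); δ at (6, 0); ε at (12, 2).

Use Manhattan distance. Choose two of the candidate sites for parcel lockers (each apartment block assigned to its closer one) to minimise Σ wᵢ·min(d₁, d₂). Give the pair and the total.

Evaluate every pair (each demand assigned to the nearer of the two):
  {α, δ}: total = 283
  {α, γ}: total = 345
  {α, ε}: total = 351
  {α, β}: total = 361
  {γ, ε}: total = 879
  {δ, ε}: total = 883
  {β, ε}: total = 888
  {γ, δ}: total = 1183
  {β, δ}: total = 1287
  {β, γ}: total = 1329
Best pair: {α, δ} with total 283.

{α, δ}, total 283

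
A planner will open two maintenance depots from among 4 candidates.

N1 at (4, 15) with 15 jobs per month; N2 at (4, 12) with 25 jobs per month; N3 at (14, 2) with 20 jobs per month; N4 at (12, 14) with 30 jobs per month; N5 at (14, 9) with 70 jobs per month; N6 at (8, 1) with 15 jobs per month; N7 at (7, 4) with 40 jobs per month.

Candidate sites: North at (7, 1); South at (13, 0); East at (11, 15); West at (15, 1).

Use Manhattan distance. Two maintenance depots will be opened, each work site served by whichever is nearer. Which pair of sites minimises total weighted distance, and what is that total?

Evaluate every pair (each demand assigned to the nearer of the two):
  {North, East}: total = 1340
  {South, East}: total = 1595
  {East, West}: total = 1630
  {North, West}: total = 1890
  {North, South}: total = 1950
  {South, West}: total = 2495
Best pair: {North, East} with total 1340.

{North, East}, total 1340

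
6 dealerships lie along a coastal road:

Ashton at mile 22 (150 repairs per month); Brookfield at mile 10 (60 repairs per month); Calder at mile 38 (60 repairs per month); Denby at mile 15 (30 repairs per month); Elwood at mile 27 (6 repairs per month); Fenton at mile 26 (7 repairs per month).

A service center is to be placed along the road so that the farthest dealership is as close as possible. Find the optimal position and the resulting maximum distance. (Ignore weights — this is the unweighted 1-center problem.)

The 1-center on a line is the midpoint of the two extreme points: leftmost at 10, rightmost at 38.
Optimal location = (10 + 38)/2 = 24; maximum distance = (38 − 10)/2 = 14.

location 24, max distance 14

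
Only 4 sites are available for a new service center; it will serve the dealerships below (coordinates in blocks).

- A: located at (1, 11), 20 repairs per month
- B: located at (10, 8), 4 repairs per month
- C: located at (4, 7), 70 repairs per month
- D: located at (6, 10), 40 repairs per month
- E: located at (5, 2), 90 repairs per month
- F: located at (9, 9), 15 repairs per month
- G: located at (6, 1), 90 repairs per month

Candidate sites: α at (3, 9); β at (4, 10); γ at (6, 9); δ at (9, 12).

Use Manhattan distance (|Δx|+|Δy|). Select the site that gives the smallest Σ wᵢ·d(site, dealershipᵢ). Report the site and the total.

γ, total 1965 blocks

Total weighted distance at each candidate:
  α (3, 9): total = 2372
  β (4, 10): total = 2292
  γ (6, 9): total = 1965
  δ (9, 12): total = 3665
Minimum is at γ with total 1965 blocks.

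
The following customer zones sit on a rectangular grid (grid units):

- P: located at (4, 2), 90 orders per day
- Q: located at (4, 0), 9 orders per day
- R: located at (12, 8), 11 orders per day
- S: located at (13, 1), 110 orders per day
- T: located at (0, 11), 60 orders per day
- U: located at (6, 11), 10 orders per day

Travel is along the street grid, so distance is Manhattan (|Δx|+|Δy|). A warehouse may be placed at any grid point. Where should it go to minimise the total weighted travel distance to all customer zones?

Manhattan distance separates: Σwᵢ(|x−xᵢ|+|y−yᵢ|) = Σwᵢ|x−xᵢ| + Σwᵢ|y−yᵢ|, so x and y are optimised independently as 1-D weighted medians.
Total weight W = 290; half = 145.
x-coordinate, sorted with cumulative weight:
  x=0 (T, w=60) cum 60
  x=4 (P, w=90) cum 150  ← median
  x=4 (Q, w=9) cum 159
  x=6 (U, w=10) cum 169
  x=12 (R, w=11) cum 180
  x=13 (S, w=110) cum 290
⇒ x* = 4
y-coordinate, sorted with cumulative weight:
  y=0 (Q, w=9) cum 9
  y=1 (S, w=110) cum 119
  y=2 (P, w=90) cum 209  ← median
  y=8 (R, w=11) cum 220
  y=11 (T, w=60) cum 280
  y=11 (U, w=10) cum 290
⇒ y* = 2

(4, 2)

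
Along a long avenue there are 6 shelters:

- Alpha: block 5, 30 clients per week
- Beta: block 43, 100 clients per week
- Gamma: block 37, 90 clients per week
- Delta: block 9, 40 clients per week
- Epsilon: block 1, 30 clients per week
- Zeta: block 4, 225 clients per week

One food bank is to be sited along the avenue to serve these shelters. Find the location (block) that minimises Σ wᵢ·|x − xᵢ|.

For a sum of weighted absolute distances on a line, the optimum is the weighted median (not the mean). Total weight W = 515; half-weight = 257.5.
Sort by position and accumulate weight:
  block 1 (Epsilon, w=30) → cum 30
  block 4 (Zeta, w=225) → cum 255
  block 5 (Alpha, w=30) → cum 285  ≥ 257.5 → median here
  block 9 (Delta, w=40) → cum 325
  block 37 (Gamma, w=90) → cum 415
  block 43 (Beta, w=100) → cum 515
Optimal location: block 5.

x = 5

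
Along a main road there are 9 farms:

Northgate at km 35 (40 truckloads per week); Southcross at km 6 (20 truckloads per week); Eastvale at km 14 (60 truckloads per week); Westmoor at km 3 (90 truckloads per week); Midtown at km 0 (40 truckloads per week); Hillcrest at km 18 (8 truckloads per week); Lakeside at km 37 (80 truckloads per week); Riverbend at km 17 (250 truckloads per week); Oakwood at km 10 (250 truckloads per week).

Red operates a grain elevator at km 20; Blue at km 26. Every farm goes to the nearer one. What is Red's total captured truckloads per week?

718

The indifferent point is the midpoint (20+26)/2 = 23; farms left of it (closer to Red at 20) go to Red, those right go to Blue.
  Midtown at 0 (w=40) → Red
  Westmoor at 3 (w=90) → Red
  Southcross at 6 (w=20) → Red
  Oakwood at 10 (w=250) → Red
  Eastvale at 14 (w=60) → Red
  Riverbend at 17 (w=250) → Red
  Hillcrest at 18 (w=8) → Red
  Northgate at 35 (w=40) → Blue
  Lakeside at 37 (w=80) → Blue
Red captures 718; Blue captures 120.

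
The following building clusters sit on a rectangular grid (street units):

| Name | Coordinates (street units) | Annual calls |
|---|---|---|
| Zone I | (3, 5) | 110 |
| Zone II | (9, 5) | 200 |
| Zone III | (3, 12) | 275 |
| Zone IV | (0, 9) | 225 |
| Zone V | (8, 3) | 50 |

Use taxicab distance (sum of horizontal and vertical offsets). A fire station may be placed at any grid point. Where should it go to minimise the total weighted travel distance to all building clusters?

(3, 9)

Manhattan distance separates: Σwᵢ(|x−xᵢ|+|y−yᵢ|) = Σwᵢ|x−xᵢ| + Σwᵢ|y−yᵢ|, so x and y are optimised independently as 1-D weighted medians.
Total weight W = 860; half = 430.
x-coordinate, sorted with cumulative weight:
  x=0 (Zone IV, w=225) cum 225
  x=3 (Zone I, w=110) cum 335
  x=3 (Zone III, w=275) cum 610  ← median
  x=8 (Zone V, w=50) cum 660
  x=9 (Zone II, w=200) cum 860
⇒ x* = 3
y-coordinate, sorted with cumulative weight:
  y=3 (Zone V, w=50) cum 50
  y=5 (Zone I, w=110) cum 160
  y=5 (Zone II, w=200) cum 360
  y=9 (Zone IV, w=225) cum 585  ← median
  y=12 (Zone III, w=275) cum 860
⇒ y* = 9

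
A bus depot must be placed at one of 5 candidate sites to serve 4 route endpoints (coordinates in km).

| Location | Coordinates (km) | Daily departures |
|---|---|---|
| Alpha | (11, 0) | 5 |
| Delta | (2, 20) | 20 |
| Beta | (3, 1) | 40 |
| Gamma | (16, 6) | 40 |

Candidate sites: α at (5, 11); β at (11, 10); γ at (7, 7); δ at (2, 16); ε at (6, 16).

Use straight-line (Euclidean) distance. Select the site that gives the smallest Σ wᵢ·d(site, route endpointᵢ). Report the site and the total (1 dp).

Total weighted distance at each candidate:
  α (5, 11): total = 1143.6
  β (11, 10): total = 1056.9
  γ (7, 7): total = 969.5
  δ (2, 16): total = 1461.3
  ε (6, 16): total = 1374.5
Minimum is at γ with total 969.5 km.

γ, total 969.5 km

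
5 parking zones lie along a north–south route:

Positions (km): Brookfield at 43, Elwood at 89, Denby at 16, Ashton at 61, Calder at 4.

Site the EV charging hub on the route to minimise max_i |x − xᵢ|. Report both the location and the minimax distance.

location 46.5, max distance 42.5

The 1-center on a line is the midpoint of the two extreme points: leftmost at 4, rightmost at 89.
Optimal location = (4 + 89)/2 = 46.5; maximum distance = (89 − 4)/2 = 42.5.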